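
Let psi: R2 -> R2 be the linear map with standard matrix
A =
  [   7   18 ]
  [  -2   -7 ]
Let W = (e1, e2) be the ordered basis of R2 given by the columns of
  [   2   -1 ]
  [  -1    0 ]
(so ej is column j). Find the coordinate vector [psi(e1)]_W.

<-3, -2>

Column 1 of [psi]_W is the W-coordinate vector of psi(e1).
In standard coordinates psi(e1) = A e1 = <-4, 3>.
Converting to W: <-4, 3> = -3e1 - 2e2, so the coordinate vector is <-3, -2>.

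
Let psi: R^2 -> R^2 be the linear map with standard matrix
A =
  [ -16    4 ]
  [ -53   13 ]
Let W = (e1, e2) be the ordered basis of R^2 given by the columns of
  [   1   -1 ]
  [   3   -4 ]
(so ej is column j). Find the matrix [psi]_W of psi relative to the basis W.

With P the matrix whose columns are e1, e2, [psi]_W = P^(-1) A P.
Column by column: psi(e1) = A e1 = (-4, -14); its W-coordinates (-2, 2) give column 1.
Continuing for each basis vector yields [psi]_W = [[-2, -1], [2, -1]].

[[-2, -1], [2, -1]]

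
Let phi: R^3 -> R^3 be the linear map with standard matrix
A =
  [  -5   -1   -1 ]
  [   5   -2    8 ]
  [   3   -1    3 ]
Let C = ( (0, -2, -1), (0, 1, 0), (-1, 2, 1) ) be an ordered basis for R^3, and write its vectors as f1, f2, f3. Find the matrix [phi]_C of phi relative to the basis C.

[[-2, 2, 0], [-2, 0, 3], [-3, 1, -2]]

With P the matrix whose columns are f1, ..., f3, [phi]_C = P^(-1) A P.
Column by column: phi(f1) = A f1 = (3, -4, -1); its C-coordinates (-2, -2, -3) give column 1.
Continuing for each basis vector yields [phi]_C = [[-2, 2, 0], [-2, 0, 3], [-3, 1, -2]].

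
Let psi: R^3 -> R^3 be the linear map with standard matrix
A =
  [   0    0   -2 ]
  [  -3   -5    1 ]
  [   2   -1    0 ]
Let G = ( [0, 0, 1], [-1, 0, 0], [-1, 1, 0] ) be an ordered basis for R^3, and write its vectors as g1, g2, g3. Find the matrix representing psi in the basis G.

[[0, -2, -3], [1, -3, 2], [1, 3, -2]]

With P the matrix whose columns are g1, ..., g3, [psi]_G = P^(-1) A P.
Column by column: psi(g1) = A g1 = [-2, 1, 0]; its G-coordinates [0, 1, 1] give column 1.
Continuing for each basis vector yields [psi]_G = [[0, -2, -3], [1, -3, 2], [1, 3, -2]].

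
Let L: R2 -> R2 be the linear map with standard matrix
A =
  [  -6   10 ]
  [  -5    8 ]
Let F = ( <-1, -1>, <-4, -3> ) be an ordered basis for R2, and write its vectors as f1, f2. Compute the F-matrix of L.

Let P have columns f1, f2. Then [L]_F = P^(-1) A P.
Here det P = -1, so P^(-1) is integer; computing A P first and then P^(-1)(A P) gives [[0, -2], [1, 2]].

[[0, -2], [1, 2]]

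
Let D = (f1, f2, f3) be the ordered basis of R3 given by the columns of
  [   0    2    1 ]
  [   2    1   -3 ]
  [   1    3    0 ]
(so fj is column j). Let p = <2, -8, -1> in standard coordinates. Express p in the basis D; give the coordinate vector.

[p]_D is the unique c with M c = p, where M has columns f1, ..., f3.
Gaussian elimination on [M | p] yields c = (-1, 0, 2).
Check: -f1 + 0·f2 + 2f3 = <2, -8, -1>.

<-1, 0, 2>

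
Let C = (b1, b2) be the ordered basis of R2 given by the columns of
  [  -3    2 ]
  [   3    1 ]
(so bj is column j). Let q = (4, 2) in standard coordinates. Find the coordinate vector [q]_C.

Write q = c_1 b1 + c_2 b2 and solve for the c_i.
System: -3c_1 + 2c_2 = 4, 3c_1 + c_2 = 2; solving gives c_1 = 0, c_2 = 2.
Check: 0·b1 + 2b2 = (4, 2).

(0, 2)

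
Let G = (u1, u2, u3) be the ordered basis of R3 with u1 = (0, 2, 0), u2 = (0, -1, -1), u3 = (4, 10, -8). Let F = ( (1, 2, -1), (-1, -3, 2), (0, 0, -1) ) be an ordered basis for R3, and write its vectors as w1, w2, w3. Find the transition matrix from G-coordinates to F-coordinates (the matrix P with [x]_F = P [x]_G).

[[-2, 1, 2], [-2, 1, -2], [-2, 2, 2]]

Take x = uj: its G-coordinates are the j-th standard unit vector, so P e_j — column j of P — equals [uj]_F.
u1 = -2w1 - 2w2 - 2w3, giving column 1 = (-2, -2, -2); repeating for each j gives P = [[-2, 1, 2], [-2, 1, -2], [-2, 2, 2]].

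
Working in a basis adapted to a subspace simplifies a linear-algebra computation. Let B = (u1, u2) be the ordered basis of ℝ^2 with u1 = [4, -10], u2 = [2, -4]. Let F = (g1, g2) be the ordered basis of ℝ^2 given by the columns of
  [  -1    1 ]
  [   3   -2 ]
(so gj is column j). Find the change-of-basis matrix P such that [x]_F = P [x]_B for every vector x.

Column j of P is [uj]_F, since P maps B-coordinates to F-coordinates.
Expressing u1 in F: u1 = -2g1 + 2g2, so column 1 of P is [-2, 2].
Doing the same for each uj gives P = [[-2, 0], [2, 2]].

[[-2, 0], [2, 2]]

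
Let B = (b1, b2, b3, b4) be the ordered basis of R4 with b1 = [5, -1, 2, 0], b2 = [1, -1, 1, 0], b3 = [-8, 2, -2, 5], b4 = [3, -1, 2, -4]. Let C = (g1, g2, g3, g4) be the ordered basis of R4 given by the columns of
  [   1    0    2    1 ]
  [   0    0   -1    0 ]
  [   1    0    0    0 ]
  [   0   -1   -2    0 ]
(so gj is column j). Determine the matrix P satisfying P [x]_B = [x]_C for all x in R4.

Let M have columns bj and N have columns gj. Then for every x, N [x]_C = x = M [x]_B, so P = N^(-1) M.
Since det N = -1, N^(-1) has integer entries; multiplying gives P = [[2, 1, -2, 2], [-2, -2, -1, 2], [1, 1, -2, 1], [1, -2, -2, -1]].

[[2, 1, -2, 2], [-2, -2, -1, 2], [1, 1, -2, 1], [1, -2, -2, -1]]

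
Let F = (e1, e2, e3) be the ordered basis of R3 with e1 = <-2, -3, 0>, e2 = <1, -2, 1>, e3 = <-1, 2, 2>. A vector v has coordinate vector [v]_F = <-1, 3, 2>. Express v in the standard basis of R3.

v = M [v]_F, where M has columns e1, ..., e3.
Carrying out the matrix-vector product, v = <3, 1, 7>.

<3, 1, 7>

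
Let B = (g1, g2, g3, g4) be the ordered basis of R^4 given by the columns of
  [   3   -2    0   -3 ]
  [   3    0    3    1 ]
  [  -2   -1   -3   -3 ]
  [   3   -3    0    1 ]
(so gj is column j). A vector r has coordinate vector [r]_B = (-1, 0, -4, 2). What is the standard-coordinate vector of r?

(-9, -13, 8, -1)

By definition r = -g1 + 0·g2 - 4g3 + 2g4.
Summing componentwise gives (-9, -13, 8, -1).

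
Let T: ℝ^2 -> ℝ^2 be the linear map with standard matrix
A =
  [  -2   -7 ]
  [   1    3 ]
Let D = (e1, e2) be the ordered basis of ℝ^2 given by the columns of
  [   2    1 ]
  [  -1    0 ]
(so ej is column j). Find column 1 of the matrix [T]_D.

[1, 1]

Compute T(e1) = A e1 = [3, -1] in standard coordinates.
Then write this in D-coordinates: solve for y in y_1 e1 + y_2 e2 = [3, -1].
This gives y = [1, 1], which is column 1 of [T]_D.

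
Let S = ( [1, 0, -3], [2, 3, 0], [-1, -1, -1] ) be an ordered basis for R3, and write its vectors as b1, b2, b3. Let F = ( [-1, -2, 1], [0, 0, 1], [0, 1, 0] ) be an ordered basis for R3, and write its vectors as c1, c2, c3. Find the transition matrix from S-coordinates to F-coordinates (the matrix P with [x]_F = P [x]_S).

Let M have columns bj and N have columns cj. Then for every x, N [x]_F = x = M [x]_S, so P = N^(-1) M.
Since det N = 1, N^(-1) has integer entries; multiplying gives P = [[-1, -2, 1], [-2, 2, -2], [-2, -1, 1]].

[[-1, -2, 1], [-2, 2, -2], [-2, -1, 1]]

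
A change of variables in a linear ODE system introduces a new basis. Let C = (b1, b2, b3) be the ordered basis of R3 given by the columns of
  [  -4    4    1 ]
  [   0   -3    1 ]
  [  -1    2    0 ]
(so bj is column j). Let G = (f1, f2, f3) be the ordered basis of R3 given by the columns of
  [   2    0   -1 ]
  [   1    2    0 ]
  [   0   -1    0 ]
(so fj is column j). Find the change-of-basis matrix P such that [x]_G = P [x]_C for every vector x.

Column j of P is [bj]_G, since P maps C-coordinates to G-coordinates.
Expressing b1 in G: b1 = -2f1 + f2 + 0·f3, so column 1 of P is <-2, 1, 0>.
Doing the same for each bj gives P = [[-2, 1, 1], [1, -2, 0], [0, -2, 1]].

[[-2, 1, 1], [1, -2, 0], [0, -2, 1]]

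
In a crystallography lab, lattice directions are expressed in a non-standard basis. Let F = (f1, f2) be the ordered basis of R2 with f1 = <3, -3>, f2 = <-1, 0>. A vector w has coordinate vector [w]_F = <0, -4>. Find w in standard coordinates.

<4, 0>

By definition w = 0·f1 - 4f2.
Summing componentwise gives <4, 0>.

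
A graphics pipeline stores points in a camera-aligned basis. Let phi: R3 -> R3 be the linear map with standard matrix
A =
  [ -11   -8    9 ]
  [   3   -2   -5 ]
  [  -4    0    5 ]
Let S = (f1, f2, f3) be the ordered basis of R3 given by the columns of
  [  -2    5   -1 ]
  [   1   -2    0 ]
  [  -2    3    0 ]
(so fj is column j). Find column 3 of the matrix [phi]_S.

<1, 2, -3>

Compute phi(f3) = A f3 = <11, -3, 4> in standard coordinates.
Then write this in S-coordinates: solve for y in y_1 f1 + ... + y_3 f3 = <11, -3, 4>.
This gives y = <1, 2, -3>, which is column 3 of [phi]_S.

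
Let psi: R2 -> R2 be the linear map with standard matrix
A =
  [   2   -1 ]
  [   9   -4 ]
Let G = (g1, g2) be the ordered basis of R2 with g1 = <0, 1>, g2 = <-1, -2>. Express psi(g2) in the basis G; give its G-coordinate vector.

Column 2 of [psi]_G is the G-coordinate vector of psi(g2).
In standard coordinates psi(g2) = A g2 = <0, -1>.
Converting to G: <0, -1> = -g1 + 0·g2, so the coordinate vector is <-1, 0>.

<-1, 0>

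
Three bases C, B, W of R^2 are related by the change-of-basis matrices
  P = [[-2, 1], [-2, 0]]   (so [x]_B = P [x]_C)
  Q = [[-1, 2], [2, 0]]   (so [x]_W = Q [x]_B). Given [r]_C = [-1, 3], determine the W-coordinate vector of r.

Composing the changes, [r]_W = Q P [r]_C.
Q P = [[-2, -1], [-4, 2]]; applying this to [-1, 3] gives [-1, 10].

[-1, 10]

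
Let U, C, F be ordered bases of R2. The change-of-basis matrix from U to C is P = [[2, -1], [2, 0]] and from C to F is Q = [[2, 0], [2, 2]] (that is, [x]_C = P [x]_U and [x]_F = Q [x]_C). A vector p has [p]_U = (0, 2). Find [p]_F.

(-4, -4)

First [p]_C = P [p]_U = (-2, 0).
Then [p]_F = Q [p]_C = (-4, -4).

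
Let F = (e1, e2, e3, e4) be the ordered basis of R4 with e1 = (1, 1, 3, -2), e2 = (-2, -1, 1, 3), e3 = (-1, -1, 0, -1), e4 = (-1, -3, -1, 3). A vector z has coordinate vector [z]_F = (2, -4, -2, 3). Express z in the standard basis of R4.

(9, -1, -1, -5)

The coordinates say z = 2e1 - 4e2 - 2e3 + 3e4; adding the scaled basis vectors gives (9, -1, -1, -5).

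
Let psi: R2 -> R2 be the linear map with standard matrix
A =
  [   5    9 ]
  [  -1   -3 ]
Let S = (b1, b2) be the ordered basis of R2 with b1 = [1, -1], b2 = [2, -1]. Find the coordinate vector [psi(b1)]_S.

[0, -2]

Compute psi(b1) = A b1 = [-4, 2] in standard coordinates.
Then write this in S-coordinates: solve for y in y_1 b1 + y_2 b2 = [-4, 2].
This gives y = [0, -2], which is column 1 of [psi]_S.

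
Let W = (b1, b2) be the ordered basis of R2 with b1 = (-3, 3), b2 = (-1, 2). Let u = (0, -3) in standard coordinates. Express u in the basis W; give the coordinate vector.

(1, -3)

[u]_W is the unique c with M c = u, where M has columns b1, b2.
System: -3c_1 - c_2 = 0, 3c_1 + 2c_2 = -3; solving gives c_1 = 1, c_2 = -3.
Check: b1 - 3b2 = (0, -3).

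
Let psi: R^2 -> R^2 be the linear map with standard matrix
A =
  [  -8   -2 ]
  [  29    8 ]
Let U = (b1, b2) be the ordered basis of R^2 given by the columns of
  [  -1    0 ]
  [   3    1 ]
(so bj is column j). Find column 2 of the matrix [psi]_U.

Compute psi(b2) = A b2 = [-2, 8] in standard coordinates.
Then write this in U-coordinates: solve for y in y_1 b1 + y_2 b2 = [-2, 8].
This gives y = [2, 2], which is column 2 of [psi]_U.

[2, 2]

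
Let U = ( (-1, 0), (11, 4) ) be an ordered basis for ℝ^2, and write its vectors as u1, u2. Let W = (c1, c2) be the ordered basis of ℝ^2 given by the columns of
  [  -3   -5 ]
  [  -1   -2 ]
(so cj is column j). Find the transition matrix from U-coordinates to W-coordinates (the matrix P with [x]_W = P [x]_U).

Let M have columns uj and N have columns cj. Then for every x, N [x]_W = x = M [x]_U, so P = N^(-1) M.
Since det N = 1, N^(-1) has integer entries; multiplying gives P = [[2, -2], [-1, -1]].

[[2, -2], [-1, -1]]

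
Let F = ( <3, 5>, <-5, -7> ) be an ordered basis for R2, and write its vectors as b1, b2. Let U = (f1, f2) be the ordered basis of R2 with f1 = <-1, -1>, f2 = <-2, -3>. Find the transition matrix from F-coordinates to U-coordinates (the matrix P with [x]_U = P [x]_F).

[[1, 1], [-2, 2]]

Take x = bj: its F-coordinates are the j-th standard unit vector, so P e_j — column j of P — equals [bj]_U.
b1 = f1 - 2f2, giving column 1 = <1, -2>; repeating for each j gives P = [[1, 1], [-2, 2]].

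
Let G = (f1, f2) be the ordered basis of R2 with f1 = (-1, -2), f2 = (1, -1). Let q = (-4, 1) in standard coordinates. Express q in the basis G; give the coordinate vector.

(1, -3)

Write q = c_1 f1 + c_2 f2 and solve for the c_i.
System: -c_1 + c_2 = -4, -2c_1 - c_2 = 1; solving gives c_1 = 1, c_2 = -3.
Check: f1 - 3f2 = (-4, 1).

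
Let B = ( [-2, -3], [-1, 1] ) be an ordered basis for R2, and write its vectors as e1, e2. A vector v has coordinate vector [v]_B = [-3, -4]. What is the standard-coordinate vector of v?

[10, 5]

The coordinates say v = -3e1 - 4e2; adding the scaled basis vectors gives [10, 5].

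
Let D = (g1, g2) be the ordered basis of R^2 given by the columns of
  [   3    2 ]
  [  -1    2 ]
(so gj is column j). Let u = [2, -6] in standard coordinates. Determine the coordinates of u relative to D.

[2, -2]

Write u = c_1 g1 + c_2 g2 and solve for the c_i.
System: 3c_1 + 2c_2 = 2, -c_1 + 2c_2 = -6; solving gives c_1 = 2, c_2 = -2.
Check: 2g1 - 2g2 = [2, -6].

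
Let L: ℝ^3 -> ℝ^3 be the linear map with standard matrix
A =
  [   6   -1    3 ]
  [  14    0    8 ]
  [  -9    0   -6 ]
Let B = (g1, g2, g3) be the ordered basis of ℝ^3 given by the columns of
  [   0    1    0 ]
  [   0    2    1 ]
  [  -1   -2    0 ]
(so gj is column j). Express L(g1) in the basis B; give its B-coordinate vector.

(0, -3, -2)

Compute L(g1) = A g1 = (-3, -8, 6) in standard coordinates.
Then write this in B-coordinates: solve for y in y_1 g1 + ... + y_3 g3 = (-3, -8, 6).
This gives y = (0, -3, -2), which is column 1 of [L]_B.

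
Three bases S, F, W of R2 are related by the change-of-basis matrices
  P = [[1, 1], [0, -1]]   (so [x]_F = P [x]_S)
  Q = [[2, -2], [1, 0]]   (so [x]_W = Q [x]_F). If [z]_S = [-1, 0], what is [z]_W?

Apply P to get F-coordinates [-1, 0], then Q to get W-coordinates.
The result is [z]_W = [-2, -1].

[-2, -1]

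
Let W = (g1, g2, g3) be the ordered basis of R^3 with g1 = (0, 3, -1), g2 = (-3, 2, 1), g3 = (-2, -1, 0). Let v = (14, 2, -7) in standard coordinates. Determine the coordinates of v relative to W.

[v]_W is the unique c with M c = v, where M has columns g1, ..., g3.
Gaussian elimination on [M | v] yields c = (3, -4, -1).
Check: 3g1 - 4g2 - g3 = (14, 2, -7).

(3, -4, -1)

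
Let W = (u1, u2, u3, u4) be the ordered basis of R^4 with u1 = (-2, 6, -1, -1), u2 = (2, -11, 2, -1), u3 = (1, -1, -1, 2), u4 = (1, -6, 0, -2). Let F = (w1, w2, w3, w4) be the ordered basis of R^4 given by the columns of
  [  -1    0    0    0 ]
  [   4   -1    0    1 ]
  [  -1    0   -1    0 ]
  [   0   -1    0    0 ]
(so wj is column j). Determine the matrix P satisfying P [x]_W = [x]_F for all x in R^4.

Take x = uj: its W-coordinates are the j-th standard unit vector, so P e_j — column j of P — equals [uj]_F.
u1 = 2w1 + w2 - w3 - w4, giving column 1 = (2, 1, -1, -1); repeating for each j gives P = [[2, -2, -1, -1], [1, 1, -2, 2], [-1, 0, 2, 1], [-1, -2, 1, 0]].

[[2, -2, -1, -1], [1, 1, -2, 2], [-1, 0, 2, 1], [-1, -2, 1, 0]]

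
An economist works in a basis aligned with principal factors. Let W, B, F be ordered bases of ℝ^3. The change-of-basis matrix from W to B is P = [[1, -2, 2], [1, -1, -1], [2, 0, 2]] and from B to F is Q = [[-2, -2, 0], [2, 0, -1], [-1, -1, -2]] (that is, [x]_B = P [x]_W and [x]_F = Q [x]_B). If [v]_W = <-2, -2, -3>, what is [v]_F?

<2, 2, 21>

Composing the changes, [v]_F = Q P [v]_W.
Q P = [[-4, 6, -2], [0, -4, 2], [-6, 3, -5]]; applying this to <-2, -2, -3> gives <2, 2, 21>.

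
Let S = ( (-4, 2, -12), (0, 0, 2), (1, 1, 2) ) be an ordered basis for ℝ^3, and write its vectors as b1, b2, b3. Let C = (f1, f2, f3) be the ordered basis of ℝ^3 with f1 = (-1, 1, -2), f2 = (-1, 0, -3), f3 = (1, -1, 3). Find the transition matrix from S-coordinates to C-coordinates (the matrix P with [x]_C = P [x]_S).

[[0, 2, -1], [2, 0, -2], [-2, 2, -2]]

Column j of P is [bj]_C, since P maps S-coordinates to C-coordinates.
Expressing b1 in C: b1 = 0·f1 + 2f2 - 2f3, so column 1 of P is (0, 2, -2).
Doing the same for each bj gives P = [[0, 2, -1], [2, 0, -2], [-2, 2, -2]].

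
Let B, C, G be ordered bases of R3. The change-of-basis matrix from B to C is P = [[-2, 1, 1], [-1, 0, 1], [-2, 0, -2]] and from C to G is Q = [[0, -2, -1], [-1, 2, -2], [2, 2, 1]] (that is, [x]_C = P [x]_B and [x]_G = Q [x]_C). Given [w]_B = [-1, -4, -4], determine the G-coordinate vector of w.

[-4, -20, -8]

Apply P to get C-coordinates [-6, -3, 10], then Q to get G-coordinates.
The result is [w]_G = [-4, -20, -8].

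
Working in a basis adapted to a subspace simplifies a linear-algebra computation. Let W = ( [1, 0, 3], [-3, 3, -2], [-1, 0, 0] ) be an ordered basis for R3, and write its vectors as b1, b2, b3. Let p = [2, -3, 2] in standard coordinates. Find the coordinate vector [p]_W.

We seek scalars with c_1 b1 + ... + c_3 b3 = p; equivalently solve M c = p where the columns of M are b1, ..., b3.
Solving this 3x3 system gives c = (0, -1, 1).
Check: 0·b1 - b2 + b3 = [2, -3, 2].

[0, -1, 1]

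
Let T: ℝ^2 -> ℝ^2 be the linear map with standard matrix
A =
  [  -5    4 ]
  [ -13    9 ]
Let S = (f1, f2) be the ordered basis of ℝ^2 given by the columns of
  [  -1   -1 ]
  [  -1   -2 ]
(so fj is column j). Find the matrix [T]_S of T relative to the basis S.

[[2, 1], [-3, 2]]

With P the matrix whose columns are f1, f2, [T]_S = P^(-1) A P.
Column by column: T(f1) = A f1 = [1, 4]; its S-coordinates [2, -3] give column 1.
Continuing for each basis vector yields [T]_S = [[2, 1], [-3, 2]].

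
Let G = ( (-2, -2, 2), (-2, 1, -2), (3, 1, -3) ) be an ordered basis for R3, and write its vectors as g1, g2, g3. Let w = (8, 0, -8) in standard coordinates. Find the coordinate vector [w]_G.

(2, 0, 4)

[w]_G is the unique c with M c = w, where M has columns g1, ..., g3.
Gaussian elimination on [M | w] yields c = (2, 0, 4).
Check: 2g1 + 0·g2 + 4g3 = (8, 0, -8).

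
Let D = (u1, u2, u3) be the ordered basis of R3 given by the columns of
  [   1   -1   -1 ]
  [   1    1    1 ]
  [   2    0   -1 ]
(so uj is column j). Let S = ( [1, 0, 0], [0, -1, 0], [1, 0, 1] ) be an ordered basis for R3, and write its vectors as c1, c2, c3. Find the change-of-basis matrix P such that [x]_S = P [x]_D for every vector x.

Column j of P is [uj]_S, since P maps D-coordinates to S-coordinates.
Expressing u1 in S: u1 = -c1 - c2 + 2c3, so column 1 of P is [-1, -1, 2].
Doing the same for each uj gives P = [[-1, -1, 0], [-1, -1, -1], [2, 0, -1]].

[[-1, -1, 0], [-1, -1, -1], [2, 0, -1]]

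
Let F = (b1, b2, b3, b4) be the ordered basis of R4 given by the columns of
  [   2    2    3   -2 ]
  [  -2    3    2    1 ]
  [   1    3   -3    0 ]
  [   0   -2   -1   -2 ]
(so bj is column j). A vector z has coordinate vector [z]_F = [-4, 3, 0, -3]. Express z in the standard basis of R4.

z = M [z]_F, where M has columns b1, ..., b4.
Carrying out the matrix-vector product, z = [4, 14, 5, 0].

[4, 14, 5, 0]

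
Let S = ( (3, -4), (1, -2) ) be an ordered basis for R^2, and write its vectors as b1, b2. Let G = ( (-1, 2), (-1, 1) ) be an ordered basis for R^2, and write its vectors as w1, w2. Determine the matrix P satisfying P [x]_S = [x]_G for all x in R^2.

Let M have columns bj and N have columns wj. Then for every x, N [x]_G = x = M [x]_S, so P = N^(-1) M.
Since det N = 1, N^(-1) has integer entries; multiplying gives P = [[-1, -1], [-2, 0]].

[[-1, -1], [-2, 0]]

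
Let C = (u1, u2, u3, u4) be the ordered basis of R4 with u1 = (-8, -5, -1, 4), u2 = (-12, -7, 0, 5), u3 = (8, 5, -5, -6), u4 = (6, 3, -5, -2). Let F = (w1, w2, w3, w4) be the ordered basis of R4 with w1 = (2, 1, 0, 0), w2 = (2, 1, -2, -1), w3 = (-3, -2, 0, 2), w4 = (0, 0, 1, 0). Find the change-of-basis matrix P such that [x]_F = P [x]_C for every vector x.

[[-1, -2, -1, 1], [0, -1, 2, 2], [2, 2, -2, 0], [-1, -2, -1, -1]]

Take x = uj: its C-coordinates are the j-th standard unit vector, so P e_j — column j of P — equals [uj]_F.
u1 = -w1 + 0·w2 + 2w3 - w4, giving column 1 = (-1, 0, 2, -1); repeating for each j gives P = [[-1, -2, -1, 1], [0, -1, 2, 2], [2, 2, -2, 0], [-1, -2, -1, -1]].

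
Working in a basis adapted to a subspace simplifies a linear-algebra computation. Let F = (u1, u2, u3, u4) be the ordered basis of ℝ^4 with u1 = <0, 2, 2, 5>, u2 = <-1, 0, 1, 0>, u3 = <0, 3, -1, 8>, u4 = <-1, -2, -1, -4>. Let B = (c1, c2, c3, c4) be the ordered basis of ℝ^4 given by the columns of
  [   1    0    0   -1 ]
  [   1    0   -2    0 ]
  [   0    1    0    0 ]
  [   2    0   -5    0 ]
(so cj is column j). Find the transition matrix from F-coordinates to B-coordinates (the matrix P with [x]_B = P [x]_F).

Let M have columns uj and N have columns cj. Then for every x, N [x]_B = x = M [x]_F, so P = N^(-1) M.
Since det N = -1, N^(-1) has integer entries; multiplying gives P = [[0, 0, -1, -2], [2, 1, -1, -1], [-1, 0, -2, 0], [0, 1, -1, -1]].

[[0, 0, -1, -2], [2, 1, -1, -1], [-1, 0, -2, 0], [0, 1, -1, -1]]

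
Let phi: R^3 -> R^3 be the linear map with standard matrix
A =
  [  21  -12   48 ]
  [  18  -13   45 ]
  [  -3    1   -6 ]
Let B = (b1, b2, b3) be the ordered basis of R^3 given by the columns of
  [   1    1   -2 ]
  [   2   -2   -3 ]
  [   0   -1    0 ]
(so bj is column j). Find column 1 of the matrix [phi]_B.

Compute phi(b1) = A b1 = <-3, -8, -1> in standard coordinates.
Then write this in B-coordinates: solve for y in y_1 b1 + ... + y_3 b3 = <-3, -8, -1>.
This gives y = <0, 1, 2>, which is column 1 of [phi]_B.

<0, 1, 2>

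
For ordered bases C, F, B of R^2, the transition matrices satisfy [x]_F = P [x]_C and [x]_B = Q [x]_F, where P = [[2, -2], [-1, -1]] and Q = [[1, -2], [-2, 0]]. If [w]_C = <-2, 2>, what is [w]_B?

First [w]_F = P [w]_C = <-8, 0>.
Then [w]_B = Q [w]_F = <-8, 16>.

<-8, 16>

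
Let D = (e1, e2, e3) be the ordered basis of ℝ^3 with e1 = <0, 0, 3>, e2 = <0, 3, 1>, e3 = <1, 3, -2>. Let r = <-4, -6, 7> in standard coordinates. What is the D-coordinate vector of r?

[r]_D is the unique c with M c = r, where M has columns e1, ..., e3.
Gaussian elimination on [M | r] yields c = (-1, 2, -4).
Check: -e1 + 2e2 - 4e3 = <-4, -6, 7>.

<-1, 2, -4>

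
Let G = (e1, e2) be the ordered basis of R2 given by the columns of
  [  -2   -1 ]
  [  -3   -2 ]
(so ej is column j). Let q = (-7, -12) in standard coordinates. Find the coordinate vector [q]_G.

[q]_G is the unique c with M c = q, where M has columns e1, e2.
System: -2c_1 - c_2 = -7, -3c_1 - 2c_2 = -12; solving gives c_1 = 2, c_2 = 3.
Check: 2e1 + 3e2 = (-7, -12).

(2, 3)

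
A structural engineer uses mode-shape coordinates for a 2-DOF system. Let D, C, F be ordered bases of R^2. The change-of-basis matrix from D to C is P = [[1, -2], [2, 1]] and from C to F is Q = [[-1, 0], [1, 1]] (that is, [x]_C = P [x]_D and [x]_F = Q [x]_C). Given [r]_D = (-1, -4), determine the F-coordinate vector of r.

Composing the changes, [r]_F = Q P [r]_D.
Q P = [[-1, 2], [3, -1]]; applying this to (-1, -4) gives (-7, 1).

(-7, 1)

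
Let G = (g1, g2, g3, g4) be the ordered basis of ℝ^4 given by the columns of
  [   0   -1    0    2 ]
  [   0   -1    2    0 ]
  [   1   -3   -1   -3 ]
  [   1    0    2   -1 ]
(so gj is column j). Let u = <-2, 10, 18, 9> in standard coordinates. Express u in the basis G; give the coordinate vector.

<0, -4, 3, -3>

We seek scalars with c_1 g1 + ... + c_4 g4 = u; equivalently solve M c = u where the columns of M are g1, ..., g4.
Row-reducing the augmented matrix [M | u] gives c = (0, -4, 3, -3).
Check: 0·g1 - 4g2 + 3g3 - 3g4 = <-2, 10, 18, 9>.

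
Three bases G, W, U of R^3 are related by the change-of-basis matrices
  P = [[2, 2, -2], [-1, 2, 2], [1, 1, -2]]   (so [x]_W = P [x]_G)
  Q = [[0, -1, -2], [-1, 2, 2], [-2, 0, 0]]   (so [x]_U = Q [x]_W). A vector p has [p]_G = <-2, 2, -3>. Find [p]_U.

<-12, 6, -12>

Apply P to get W-coordinates <6, 0, 6>, then Q to get U-coordinates.
The result is [p]_U = <-12, 6, -12>.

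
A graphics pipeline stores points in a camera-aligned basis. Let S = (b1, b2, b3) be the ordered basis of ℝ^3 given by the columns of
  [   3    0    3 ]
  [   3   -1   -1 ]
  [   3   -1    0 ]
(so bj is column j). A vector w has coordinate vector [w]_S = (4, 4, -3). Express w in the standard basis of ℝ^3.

(3, 11, 8)

The coordinates say w = 4b1 + 4b2 - 3b3; adding the scaled basis vectors gives (3, 11, 8).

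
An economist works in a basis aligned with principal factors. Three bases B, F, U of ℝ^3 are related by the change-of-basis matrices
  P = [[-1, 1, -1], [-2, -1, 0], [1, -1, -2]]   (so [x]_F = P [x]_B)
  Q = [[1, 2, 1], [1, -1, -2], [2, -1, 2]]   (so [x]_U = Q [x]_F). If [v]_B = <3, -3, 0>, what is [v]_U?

<-6, -15, 3>

First [v]_F = P [v]_B = <-6, -3, 6>.
Then [v]_U = Q [v]_F = <-6, -15, 3>.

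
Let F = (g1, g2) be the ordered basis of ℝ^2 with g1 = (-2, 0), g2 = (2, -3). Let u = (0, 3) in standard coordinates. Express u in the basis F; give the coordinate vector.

(-1, -1)

We seek scalars with c_1 g1 + c_2 g2 = u; equivalently solve M c = u where the columns of M are g1, g2.
System: -2c_1 + 2c_2 = 0, 0c_1 - 3c_2 = 3; solving gives c_1 = -1, c_2 = -1.
Check: -g1 - g2 = (0, 3).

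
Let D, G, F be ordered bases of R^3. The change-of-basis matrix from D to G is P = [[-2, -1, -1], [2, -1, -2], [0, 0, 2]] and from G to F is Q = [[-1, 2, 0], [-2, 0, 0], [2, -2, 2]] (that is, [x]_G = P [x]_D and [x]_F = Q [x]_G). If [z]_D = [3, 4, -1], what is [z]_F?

Apply P to get G-coordinates [-9, 4, -2], then Q to get F-coordinates.
The result is [z]_F = [17, 18, -30].

[17, 18, -30]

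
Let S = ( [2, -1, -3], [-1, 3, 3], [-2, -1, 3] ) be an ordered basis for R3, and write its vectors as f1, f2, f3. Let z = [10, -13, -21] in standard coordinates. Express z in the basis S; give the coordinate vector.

We seek scalars with c_1 f1 + ... + c_3 f3 = z; equivalently solve M c = z where the columns of M are f1, ..., f3.
Gaussian elimination on [M | z] yields c = (2, -4, -1).
Check: 2f1 - 4f2 - f3 = [10, -13, -21].

[2, -4, -1]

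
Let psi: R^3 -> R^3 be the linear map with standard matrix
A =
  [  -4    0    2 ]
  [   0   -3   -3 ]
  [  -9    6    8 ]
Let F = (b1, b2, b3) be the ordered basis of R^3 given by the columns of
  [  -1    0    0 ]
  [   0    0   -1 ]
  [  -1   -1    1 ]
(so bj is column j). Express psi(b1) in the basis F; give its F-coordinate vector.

Column 1 of [psi]_F is the F-coordinate vector of psi(b1).
In standard coordinates psi(b1) = A b1 = [2, 3, 1].
Converting to F: [2, 3, 1] = -2b1 - 2b2 - 3b3, so the coordinate vector is [-2, -2, -3].

[-2, -2, -3]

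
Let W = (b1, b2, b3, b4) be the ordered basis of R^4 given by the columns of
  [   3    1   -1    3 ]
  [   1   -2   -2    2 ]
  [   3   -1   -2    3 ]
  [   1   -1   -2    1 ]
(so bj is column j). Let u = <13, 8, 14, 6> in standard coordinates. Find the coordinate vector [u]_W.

<2, 0, -1, 2>

Write u = c_1 b1 + ... + c_4 b4 and solve for the c_i.
Row-reducing the augmented matrix [M | u] gives c = (2, 0, -1, 2).
Check: 2b1 + 0·b2 - b3 + 2b4 = <13, 8, 14, 6>.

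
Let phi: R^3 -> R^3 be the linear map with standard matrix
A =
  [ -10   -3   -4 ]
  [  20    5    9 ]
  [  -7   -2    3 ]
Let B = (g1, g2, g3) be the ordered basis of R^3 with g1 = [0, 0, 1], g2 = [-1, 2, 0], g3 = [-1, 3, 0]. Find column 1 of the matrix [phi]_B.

[3, 3, 1]

Column 1 of [phi]_B is the B-coordinate vector of phi(g1).
In standard coordinates phi(g1) = A g1 = [-4, 9, 3].
Converting to B: [-4, 9, 3] = 3g1 + 3g2 + g3, so the coordinate vector is [3, 3, 1].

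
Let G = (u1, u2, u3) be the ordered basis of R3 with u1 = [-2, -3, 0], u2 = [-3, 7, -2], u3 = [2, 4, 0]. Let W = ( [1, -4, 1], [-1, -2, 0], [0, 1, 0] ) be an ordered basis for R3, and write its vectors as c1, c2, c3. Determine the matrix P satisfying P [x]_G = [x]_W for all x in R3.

[[0, -2, 0], [2, 1, -2], [1, 1, 0]]

Let M have columns uj and N have columns cj. Then for every x, N [x]_W = x = M [x]_G, so P = N^(-1) M.
Since det N = -1, N^(-1) has integer entries; multiplying gives P = [[0, -2, 0], [2, 1, -2], [1, 1, 0]].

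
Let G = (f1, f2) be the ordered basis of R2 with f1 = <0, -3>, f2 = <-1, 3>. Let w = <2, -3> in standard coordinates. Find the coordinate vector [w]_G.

<-1, -2>

We seek scalars with c_1 f1 + c_2 f2 = w; equivalently solve M c = w where the columns of M are f1, f2.
System: 0c_1 - c_2 = 2, -3c_1 + 3c_2 = -3; solving gives c_1 = -1, c_2 = -2.
Check: -f1 - 2f2 = <2, -3>.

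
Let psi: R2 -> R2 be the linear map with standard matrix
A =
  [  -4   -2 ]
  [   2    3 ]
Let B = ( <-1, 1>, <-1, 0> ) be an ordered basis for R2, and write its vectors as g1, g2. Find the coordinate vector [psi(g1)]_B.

Compute psi(g1) = A g1 = <2, 1> in standard coordinates.
Then write this in B-coordinates: solve for y in y_1 g1 + y_2 g2 = <2, 1>.
This gives y = <1, -3>, which is column 1 of [psi]_B.

<1, -3>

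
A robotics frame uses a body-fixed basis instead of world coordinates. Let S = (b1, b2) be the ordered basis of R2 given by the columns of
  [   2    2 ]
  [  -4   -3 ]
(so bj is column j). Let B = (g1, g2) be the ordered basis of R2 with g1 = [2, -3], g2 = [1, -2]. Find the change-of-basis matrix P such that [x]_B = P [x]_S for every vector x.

Let M have columns bj and N have columns gj. Then for every x, N [x]_B = x = M [x]_S, so P = N^(-1) M.
Since det N = -1, N^(-1) has integer entries; multiplying gives P = [[0, 1], [2, 0]].

[[0, 1], [2, 0]]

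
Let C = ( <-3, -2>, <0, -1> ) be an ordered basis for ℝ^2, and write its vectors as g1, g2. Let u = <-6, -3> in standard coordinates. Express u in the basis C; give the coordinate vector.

<2, -1>

[u]_C is the unique c with M c = u, where M has columns g1, g2.
System: -3c_1 + 0c_2 = -6, -2c_1 - c_2 = -3; solving gives c_1 = 2, c_2 = -1.
Check: 2g1 - g2 = <-6, -3>.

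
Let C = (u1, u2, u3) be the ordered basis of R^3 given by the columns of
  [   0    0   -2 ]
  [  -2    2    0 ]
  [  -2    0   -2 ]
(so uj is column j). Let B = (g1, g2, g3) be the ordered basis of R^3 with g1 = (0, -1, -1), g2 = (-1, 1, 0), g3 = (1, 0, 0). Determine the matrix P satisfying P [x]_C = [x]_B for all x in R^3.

[[2, 0, 2], [0, 2, 2], [0, 2, 0]]

Let M have columns uj and N have columns gj. Then for every x, N [x]_B = x = M [x]_C, so P = N^(-1) M.
Since det N = 1, N^(-1) has integer entries; multiplying gives P = [[2, 0, 2], [0, 2, 2], [0, 2, 0]].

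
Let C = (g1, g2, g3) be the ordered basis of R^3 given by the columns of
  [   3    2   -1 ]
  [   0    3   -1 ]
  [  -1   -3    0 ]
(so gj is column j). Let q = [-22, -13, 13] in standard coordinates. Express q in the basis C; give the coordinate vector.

[q]_C is the unique c with M c = q, where M has columns g1, ..., g3.
Row-reducing the augmented matrix [M | q] gives c = (-4, -3, 4).
Check: -4g1 - 3g2 + 4g3 = [-22, -13, 13].

[-4, -3, 4]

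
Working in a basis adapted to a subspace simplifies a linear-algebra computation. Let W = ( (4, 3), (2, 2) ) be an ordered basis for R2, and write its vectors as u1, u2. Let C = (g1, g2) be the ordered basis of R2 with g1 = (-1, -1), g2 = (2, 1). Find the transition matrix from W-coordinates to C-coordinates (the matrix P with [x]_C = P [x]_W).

Column j of P is [uj]_C, since P maps W-coordinates to C-coordinates.
Expressing u1 in C: u1 = -2g1 + g2, so column 1 of P is (-2, 1).
Doing the same for each uj gives P = [[-2, -2], [1, 0]].

[[-2, -2], [1, 0]]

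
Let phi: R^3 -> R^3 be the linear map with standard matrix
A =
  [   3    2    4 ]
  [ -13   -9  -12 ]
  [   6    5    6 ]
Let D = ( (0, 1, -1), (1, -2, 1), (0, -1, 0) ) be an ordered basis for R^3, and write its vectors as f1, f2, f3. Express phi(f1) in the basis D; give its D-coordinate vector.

(-1, -2, 0)

Compute phi(f1) = A f1 = (-2, 3, -1) in standard coordinates.
Then write this in D-coordinates: solve for y in y_1 f1 + ... + y_3 f3 = (-2, 3, -1).
This gives y = (-1, -2, 0), which is column 1 of [phi]_D.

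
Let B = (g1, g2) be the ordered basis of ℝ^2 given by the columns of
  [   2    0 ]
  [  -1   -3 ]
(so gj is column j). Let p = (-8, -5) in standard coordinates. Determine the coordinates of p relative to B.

We seek scalars with c_1 g1 + c_2 g2 = p; equivalently solve M c = p where the columns of M are g1, g2.
System: 2c_1 + 0c_2 = -8, -c_1 - 3c_2 = -5; solving gives c_1 = -4, c_2 = 3.
Check: -4g1 + 3g2 = (-8, -5).

(-4, 3)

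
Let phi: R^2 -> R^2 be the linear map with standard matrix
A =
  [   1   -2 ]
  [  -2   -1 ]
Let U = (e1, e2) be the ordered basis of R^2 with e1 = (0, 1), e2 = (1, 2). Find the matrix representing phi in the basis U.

[[3, 2], [-2, -3]]

With P the matrix whose columns are e1, e2, [phi]_U = P^(-1) A P.
Column by column: phi(e1) = A e1 = (-2, -1); its U-coordinates (3, -2) give column 1.
Continuing for each basis vector yields [phi]_U = [[3, 2], [-2, -3]].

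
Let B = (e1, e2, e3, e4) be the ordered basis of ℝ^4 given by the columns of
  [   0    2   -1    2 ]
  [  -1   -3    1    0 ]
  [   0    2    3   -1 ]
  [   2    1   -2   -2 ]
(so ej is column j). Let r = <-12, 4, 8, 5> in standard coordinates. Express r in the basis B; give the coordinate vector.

<1, -1, 2, -4>

[r]_B is the unique c with M c = r, where M has columns e1, ..., e4.
Solving this 4x4 system gives c = (1, -1, 2, -4).
Check: e1 - e2 + 2e3 - 4e4 = <-12, 4, 8, 5>.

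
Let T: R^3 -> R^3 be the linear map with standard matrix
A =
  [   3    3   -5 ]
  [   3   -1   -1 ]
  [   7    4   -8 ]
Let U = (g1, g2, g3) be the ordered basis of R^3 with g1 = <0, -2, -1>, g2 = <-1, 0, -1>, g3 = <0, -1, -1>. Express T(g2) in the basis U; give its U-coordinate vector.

<1, -2, 0>

Compute T(g2) = A g2 = <2, -2, 1> in standard coordinates.
Then write this in U-coordinates: solve for y in y_1 g1 + ... + y_3 g3 = <2, -2, 1>.
This gives y = <1, -2, 0>, which is column 2 of [T]_U.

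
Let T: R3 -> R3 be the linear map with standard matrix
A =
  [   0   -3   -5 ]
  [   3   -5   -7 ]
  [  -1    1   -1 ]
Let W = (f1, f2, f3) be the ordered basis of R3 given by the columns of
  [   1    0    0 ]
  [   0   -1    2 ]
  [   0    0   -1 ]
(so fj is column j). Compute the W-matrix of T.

Let P have columns f1, ..., f3. Then [T]_W = P^(-1) A P.
Here det P = 1, so P^(-1) is integer; computing A P first and then P^(-1)(A P) gives [[0, 3, -1], [-1, -3, -3], [1, 1, -3]].

[[0, 3, -1], [-1, -3, -3], [1, 1, -3]]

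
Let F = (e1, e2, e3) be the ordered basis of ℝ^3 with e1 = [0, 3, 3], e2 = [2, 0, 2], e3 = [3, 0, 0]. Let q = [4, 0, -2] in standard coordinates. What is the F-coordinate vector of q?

[0, -1, 2]

Write q = c_1 e1 + ... + c_3 e3 and solve for the c_i.
Solving this 3x3 system gives c = (0, -1, 2).
Check: 0·e1 - e2 + 2e3 = [4, 0, -2].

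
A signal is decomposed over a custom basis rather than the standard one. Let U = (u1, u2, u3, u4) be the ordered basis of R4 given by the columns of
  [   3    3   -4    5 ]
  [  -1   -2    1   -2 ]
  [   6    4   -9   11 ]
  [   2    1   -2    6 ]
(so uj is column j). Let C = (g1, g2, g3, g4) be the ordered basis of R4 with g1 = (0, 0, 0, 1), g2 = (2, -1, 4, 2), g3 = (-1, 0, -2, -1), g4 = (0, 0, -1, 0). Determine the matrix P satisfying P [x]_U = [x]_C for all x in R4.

Let M have columns uj and N have columns gj. Then for every x, N [x]_C = x = M [x]_U, so P = N^(-1) M.
Since det N = -1, N^(-1) has integer entries; multiplying gives P = [[-1, -2, 2, 1], [1, 2, -1, 2], [-1, 1, 2, -1], [0, 2, 1, -1]].

[[-1, -2, 2, 1], [1, 2, -1, 2], [-1, 1, 2, -1], [0, 2, 1, -1]]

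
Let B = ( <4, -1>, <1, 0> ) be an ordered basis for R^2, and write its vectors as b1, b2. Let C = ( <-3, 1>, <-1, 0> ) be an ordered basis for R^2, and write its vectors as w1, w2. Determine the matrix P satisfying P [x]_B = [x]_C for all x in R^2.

Take x = bj: its B-coordinates are the j-th standard unit vector, so P e_j — column j of P — equals [bj]_C.
b1 = -w1 - w2, giving column 1 = <-1, -1>; repeating for each j gives P = [[-1, 0], [-1, -1]].

[[-1, 0], [-1, -1]]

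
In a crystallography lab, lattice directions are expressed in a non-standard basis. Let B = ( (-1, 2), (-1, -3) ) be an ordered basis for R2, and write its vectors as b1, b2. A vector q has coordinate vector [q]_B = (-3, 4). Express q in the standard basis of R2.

(-1, -18)

The coordinates say q = -3b1 + 4b2; adding the scaled basis vectors gives (-1, -18).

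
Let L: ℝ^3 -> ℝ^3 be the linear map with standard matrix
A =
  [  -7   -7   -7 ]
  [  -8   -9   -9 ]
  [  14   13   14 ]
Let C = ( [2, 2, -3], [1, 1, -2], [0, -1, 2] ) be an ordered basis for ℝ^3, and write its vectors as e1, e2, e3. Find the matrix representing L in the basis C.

[[-2, 1, -3], [-3, -2, -1], [0, -1, 2]]

With P the matrix whose columns are e1, ..., e3, [L]_C = P^(-1) A P.
Column by column: L(e1) = A e1 = [-7, -7, 12]; its C-coordinates [-2, -3, 0] give column 1.
Continuing for each basis vector yields [L]_C = [[-2, 1, -3], [-3, -2, -1], [0, -1, 2]].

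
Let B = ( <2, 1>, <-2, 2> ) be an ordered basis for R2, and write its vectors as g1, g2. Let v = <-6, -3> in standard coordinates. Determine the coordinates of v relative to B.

<-3, 0>

[v]_B is the unique c with M c = v, where M has columns g1, g2.
System: 2c_1 - 2c_2 = -6, c_1 + 2c_2 = -3; solving gives c_1 = -3, c_2 = 0.
Check: -3g1 + 0·g2 = <-6, -3>.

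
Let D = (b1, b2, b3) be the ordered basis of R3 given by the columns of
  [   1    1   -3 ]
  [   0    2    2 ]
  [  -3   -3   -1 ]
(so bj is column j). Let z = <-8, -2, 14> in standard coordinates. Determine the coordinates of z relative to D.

<-3, -2, 1>

Write z = c_1 b1 + ... + c_3 b3 and solve for the c_i.
Row-reducing the augmented matrix [M | z] gives c = (-3, -2, 1).
Check: -3b1 - 2b2 + b3 = <-8, -2, 14>.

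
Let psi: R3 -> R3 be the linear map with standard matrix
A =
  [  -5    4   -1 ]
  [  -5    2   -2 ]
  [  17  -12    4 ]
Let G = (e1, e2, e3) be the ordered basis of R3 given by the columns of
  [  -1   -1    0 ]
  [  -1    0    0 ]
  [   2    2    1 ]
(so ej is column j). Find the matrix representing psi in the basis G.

Let P have columns e1, ..., e3. Then [psi]_G = P^(-1) A P.
Here det P = -1, so P^(-1) is integer; computing A P first and then P^(-1)(A P) gives [[1, -1, 2], [0, -2, -1], [1, -3, 2]].

[[1, -1, 2], [0, -2, -1], [1, -3, 2]]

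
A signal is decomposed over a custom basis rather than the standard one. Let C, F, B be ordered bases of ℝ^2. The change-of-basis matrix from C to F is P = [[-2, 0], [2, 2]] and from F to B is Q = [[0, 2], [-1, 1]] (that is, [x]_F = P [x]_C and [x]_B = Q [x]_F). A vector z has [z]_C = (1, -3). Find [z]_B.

Composing the changes, [z]_B = Q P [z]_C.
Q P = [[4, 4], [4, 2]]; applying this to (1, -3) gives (-8, -2).

(-8, -2)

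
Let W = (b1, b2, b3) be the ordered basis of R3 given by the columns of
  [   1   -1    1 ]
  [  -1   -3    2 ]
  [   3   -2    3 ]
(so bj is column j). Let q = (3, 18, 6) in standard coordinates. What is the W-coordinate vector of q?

(-3, -3, 3)

[q]_W is the unique c with M c = q, where M has columns b1, ..., b3.
Row-reducing the augmented matrix [M | q] gives c = (-3, -3, 3).
Check: -3b1 - 3b2 + 3b3 = (3, 18, 6).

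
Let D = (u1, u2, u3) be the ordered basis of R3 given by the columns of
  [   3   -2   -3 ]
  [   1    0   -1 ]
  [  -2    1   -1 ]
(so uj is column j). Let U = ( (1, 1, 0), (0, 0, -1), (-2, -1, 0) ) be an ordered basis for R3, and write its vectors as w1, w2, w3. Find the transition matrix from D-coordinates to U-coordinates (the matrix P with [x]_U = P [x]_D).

Column j of P is [uj]_U, since P maps D-coordinates to U-coordinates.
Expressing u1 in U: u1 = -w1 + 2w2 - 2w3, so column 1 of P is (-1, 2, -2).
Doing the same for each uj gives P = [[-1, 2, 1], [2, -1, 1], [-2, 2, 2]].

[[-1, 2, 1], [2, -1, 1], [-2, 2, 2]]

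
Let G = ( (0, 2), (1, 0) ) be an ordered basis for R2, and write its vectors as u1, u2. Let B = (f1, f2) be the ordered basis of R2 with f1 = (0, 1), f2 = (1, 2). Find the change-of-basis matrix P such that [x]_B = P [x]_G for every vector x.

Let M have columns uj and N have columns fj. Then for every x, N [x]_B = x = M [x]_G, so P = N^(-1) M.
Since det N = -1, N^(-1) has integer entries; multiplying gives P = [[2, -2], [0, 1]].

[[2, -2], [0, 1]]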